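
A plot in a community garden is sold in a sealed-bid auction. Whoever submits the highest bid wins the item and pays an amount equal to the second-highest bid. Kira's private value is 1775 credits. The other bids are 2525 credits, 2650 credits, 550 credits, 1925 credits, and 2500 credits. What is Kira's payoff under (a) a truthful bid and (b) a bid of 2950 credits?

Truthful: 0 credits; alternative: -875 credits.

The highest competing bid is 2650 credits.
Bidding truthfully at 1775 credits: the top bid is 2650 credits (a rival), so Kira loses. Payoff = 0 credits.
Bidding 2950 credits: Kira has the top bid, wins, and pays the second-highest bid 2650 credits. Payoff = 1775 credits − 2650 credits = -875 credits.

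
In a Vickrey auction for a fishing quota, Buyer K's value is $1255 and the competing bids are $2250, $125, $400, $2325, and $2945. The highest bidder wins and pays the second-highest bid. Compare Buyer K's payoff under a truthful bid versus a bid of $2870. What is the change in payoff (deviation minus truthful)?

The highest competing bid is $2945.
Bidding truthfully at $1255: the top bid is $2945 (a rival), so Buyer K loses. Payoff = $0.
Bidding $2870: the top bid is $2945 (a rival), so Buyer K loses. Payoff = $0.
Change = $0 − $0 = $0.
The bid only affects whether you win, not the price — here both bids land on the same side of the top rival bid, so the deviation is payoff-neutral.

Change in payoff: $0.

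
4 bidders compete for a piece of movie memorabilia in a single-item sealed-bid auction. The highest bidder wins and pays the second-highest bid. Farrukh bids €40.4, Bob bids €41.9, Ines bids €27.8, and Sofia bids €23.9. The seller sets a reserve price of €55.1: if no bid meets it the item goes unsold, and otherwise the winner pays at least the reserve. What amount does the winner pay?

unsold

Bids in descending order: Bob €41.9 > Farrukh €40.4 > Ines €27.8 > Sofia €23.9.
The top bid €41.9 is below the reserve €55.1, so the item goes unsold and nothing is paid.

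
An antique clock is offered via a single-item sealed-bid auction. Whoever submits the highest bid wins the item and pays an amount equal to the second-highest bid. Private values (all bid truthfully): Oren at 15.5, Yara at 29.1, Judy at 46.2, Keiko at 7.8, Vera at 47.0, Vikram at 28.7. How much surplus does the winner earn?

Winner's surplus: 0.8.

Ranking the bids: Vera 47.0, then Judy 46.2, then Yara 29.1, then Vikram 28.7, then Oren 15.5, then Keiko 7.8.
Vera wins with the top bid and pays the second-highest, 46.2.
Surplus = 47.0 − 46.2 = 0.8.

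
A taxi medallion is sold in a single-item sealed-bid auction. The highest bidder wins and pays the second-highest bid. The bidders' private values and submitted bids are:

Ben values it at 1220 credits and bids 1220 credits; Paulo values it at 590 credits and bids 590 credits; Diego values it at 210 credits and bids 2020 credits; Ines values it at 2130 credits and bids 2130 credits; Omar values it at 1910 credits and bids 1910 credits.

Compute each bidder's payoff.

Payoffs: Ben 0 credits, Paulo 0 credits, Diego 0 credits, Ines 110 credits, Omar 0 credits.

Ranking the bids: Ines 2130 credits; Diego 2020 credits; Omar 1910 credits; Ben 1220 credits; Paulo 590 credits.
Ines has the top bid and wins; the price is the second-highest bid, 2020 credits.
Ines's payoff = 2130 credits − 2020 credits = 110 credits. All other bidders lose, so their payoff is 0.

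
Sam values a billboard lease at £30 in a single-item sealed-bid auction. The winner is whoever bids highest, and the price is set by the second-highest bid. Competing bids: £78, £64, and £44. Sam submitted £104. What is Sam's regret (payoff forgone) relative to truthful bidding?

£48

The highest competing bid is £78.
Bidding truthfully at £30: the top bid is £78 (a rival), so Sam loses. Payoff = £0.
Bidding £104: Sam has the top bid, wins, and pays the second-highest bid £78. Payoff = £30 − £78 = -£48.
Regret = truthful payoff − actual payoff = £0 − -£48 = £48.
Deviating from a truthful bid can only lose payoff in a second-price auction — never gain.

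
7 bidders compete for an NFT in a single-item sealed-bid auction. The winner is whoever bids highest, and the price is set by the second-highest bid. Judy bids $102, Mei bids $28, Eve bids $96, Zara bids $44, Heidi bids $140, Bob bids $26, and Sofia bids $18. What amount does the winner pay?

Sorted high to low: Heidi $140, then Judy $102, then Eve $96, then Zara $44, then Mei $28, then Bob $26, then Sofia $18.
Heidi has the highest bid, so Heidi wins.
The second-highest bid is $102, so that is what Heidi pays.

$102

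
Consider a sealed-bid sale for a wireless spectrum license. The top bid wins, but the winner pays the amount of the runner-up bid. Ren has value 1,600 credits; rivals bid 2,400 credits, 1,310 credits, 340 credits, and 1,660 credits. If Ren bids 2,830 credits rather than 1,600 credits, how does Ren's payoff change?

-800 credits

The highest competing bid is 2,400 credits.
Bidding truthfully at 1,600 credits: the top bid is 2,400 credits (a rival), so Ren loses. Payoff = 0 credits.
Bidding 2,830 credits: Ren has the top bid, wins, and pays the second-highest bid 2,400 credits. Payoff = 1,600 credits − 2,400 credits = -800 credits.
Change = -800 credits − 0 credits = -800 credits.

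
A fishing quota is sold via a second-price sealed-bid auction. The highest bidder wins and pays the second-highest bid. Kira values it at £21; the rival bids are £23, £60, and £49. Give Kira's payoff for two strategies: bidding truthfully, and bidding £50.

(a) £0  (b) £0

The highest competing bid is £60.
Bidding truthfully at £21: the top bid is £60 (a rival), so Kira loses. Payoff = £0.
Bidding £50: the top bid is £60 (a rival), so Kira loses. Payoff = £0.
The bid only affects whether you win, not the price — here both bids land on the same side of the top rival bid, so the deviation is payoff-neutral.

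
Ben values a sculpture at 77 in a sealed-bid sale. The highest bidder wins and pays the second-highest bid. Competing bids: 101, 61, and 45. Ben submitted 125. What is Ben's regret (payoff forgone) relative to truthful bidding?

Regret: 24.

The highest competing bid is 101.
Bidding truthfully at 77: the top bid is 101 (a rival), so Ben loses. Payoff = 0.
Bidding 125: Ben has the top bid, wins, and pays the second-highest bid 101. Payoff = 77 − 101 = -24.
Regret = truthful payoff − actual payoff = 0 − -24 = 24.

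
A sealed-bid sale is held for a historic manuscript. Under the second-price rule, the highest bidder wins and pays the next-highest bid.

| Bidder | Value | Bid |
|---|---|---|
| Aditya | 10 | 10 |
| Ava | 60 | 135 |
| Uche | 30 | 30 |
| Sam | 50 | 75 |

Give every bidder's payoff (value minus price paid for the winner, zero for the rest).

Ordered from highest: Ava 135 > Sam 75 > Uche 30 > Aditya 10.
Ava has the top bid and wins; the price is the second-highest bid, 75.
Ava's payoff = 60 − 75 = -15. All other bidders lose, so their payoff is 0.

Aditya 0, Ava -15, Uche 0, Sam 0.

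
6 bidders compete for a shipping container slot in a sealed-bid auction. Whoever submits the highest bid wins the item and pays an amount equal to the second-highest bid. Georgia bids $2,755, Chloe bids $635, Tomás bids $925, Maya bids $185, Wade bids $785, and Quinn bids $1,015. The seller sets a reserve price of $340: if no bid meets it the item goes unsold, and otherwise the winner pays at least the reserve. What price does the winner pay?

Ordered from highest: Georgia $2,755; Quinn $1,015; Tomás $925; Wade $785; Chloe $635; Maya $185.
Georgia has the highest bid, so Georgia wins.
The second-highest bid is $1,015, which exceeds the reserve, so that sets the price.

The winner pays $1,015.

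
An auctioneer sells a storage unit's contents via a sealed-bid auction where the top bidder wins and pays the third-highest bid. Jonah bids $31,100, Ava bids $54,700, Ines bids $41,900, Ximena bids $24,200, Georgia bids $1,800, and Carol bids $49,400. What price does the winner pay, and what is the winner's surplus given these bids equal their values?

Ordered from highest: Ava $54,700; Carol $49,400; Ines $41,900; Jonah $31,100; Ximena $24,200; Georgia $1,800.
Ava is the highest bidder, so Ava wins.
Under the third-price rule, the price is the third-highest bid: $41,900.
Surplus = $54,700 − $41,900 = $12,800.

Price $41,900; surplus $12,800.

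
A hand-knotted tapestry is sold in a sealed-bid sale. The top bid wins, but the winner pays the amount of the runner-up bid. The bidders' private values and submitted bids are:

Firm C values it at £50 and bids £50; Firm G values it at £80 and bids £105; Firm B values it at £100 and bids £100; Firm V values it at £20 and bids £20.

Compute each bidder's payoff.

Ordered from highest: Firm G £105; Firm B £100; Firm C £50; Firm V £20.
Firm G has the top bid and wins; the price is the second-highest bid, £100.
Firm G's payoff = £80 − £100 = -£20. All other bidders lose, so their payoff is 0.

Firm C £0, Firm G -£20, Firm B £0, Firm V £0.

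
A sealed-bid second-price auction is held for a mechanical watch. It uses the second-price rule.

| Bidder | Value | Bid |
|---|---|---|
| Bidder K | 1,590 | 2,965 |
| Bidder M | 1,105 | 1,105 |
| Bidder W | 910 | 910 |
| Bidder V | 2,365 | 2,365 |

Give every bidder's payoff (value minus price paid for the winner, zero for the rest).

Ordered from highest: Bidder K 2,965 > Bidder V 2,365 > Bidder M 1,105 > Bidder W 910.
Bidder K has the top bid and wins; the price is the second-highest bid, 2,365.
Bidder K's payoff = 1,590 − 2,365 = -775. All other bidders lose, so their payoff is 0.

Payoffs: Bidder K -775, Bidder M 0, Bidder W 0, Bidder V 0.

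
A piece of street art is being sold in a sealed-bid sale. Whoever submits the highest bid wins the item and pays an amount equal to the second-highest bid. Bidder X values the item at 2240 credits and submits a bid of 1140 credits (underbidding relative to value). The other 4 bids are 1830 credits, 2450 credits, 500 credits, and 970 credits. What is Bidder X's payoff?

Highest competing bid: 2450 credits.
Bidder X's bid 1140 credits is not the highest, so Bidder X loses, pays nothing, and earns zero payoff.

Bidder X's payoff: 0 credits.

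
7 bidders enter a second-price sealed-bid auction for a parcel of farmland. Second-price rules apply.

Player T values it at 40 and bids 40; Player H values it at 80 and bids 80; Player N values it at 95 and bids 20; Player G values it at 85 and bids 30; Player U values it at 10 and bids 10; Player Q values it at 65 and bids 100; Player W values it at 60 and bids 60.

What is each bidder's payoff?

Player T 0, Player H 0, Player N 0, Player G 0, Player U 0, Player Q -15, Player W 0.

Ordered from highest: Player Q 100; Player H 80; Player W 60; Player T 40; Player G 30; Player N 20; Player U 10.
Player Q has the top bid and wins; the price is the second-highest bid, 80.
Player Q's payoff = 65 − 80 = -15. All other bidders lose, so their payoff is 0.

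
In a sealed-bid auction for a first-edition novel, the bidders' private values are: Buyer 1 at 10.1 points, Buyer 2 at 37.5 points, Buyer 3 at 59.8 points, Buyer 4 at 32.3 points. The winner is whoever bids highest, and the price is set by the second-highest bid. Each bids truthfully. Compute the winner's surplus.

22.3 points

Sorted high to low: Buyer 3 59.8 points; Buyer 2 37.5 points; Buyer 4 32.3 points; Buyer 1 10.1 points.
Buyer 3 wins with the top bid and pays the second-highest, 37.5 points.
Surplus = 59.8 points − 37.5 points = 22.3 points.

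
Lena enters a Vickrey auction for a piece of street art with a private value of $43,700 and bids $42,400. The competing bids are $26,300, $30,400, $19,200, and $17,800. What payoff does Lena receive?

Highest competing bid: $30,400.
Lena's bid $42,400 is the highest overall, so Lena wins and pays the second-highest bid, $30,400.
Payoff = value − price = $43,700 − $30,400 = $13,300.

Payoff = $13,300.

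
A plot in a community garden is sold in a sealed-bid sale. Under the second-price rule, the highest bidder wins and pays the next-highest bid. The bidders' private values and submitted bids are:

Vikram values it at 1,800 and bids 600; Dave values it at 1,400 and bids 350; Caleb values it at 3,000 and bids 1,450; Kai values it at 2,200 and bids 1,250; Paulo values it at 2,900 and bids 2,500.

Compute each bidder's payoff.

Sorted high to low: Paulo 2,500 > Caleb 1,450 > Kai 1,250 > Vikram 600 > Dave 350.
Paulo has the top bid and wins; the price is the second-highest bid, 1,450.
Paulo's payoff = 2,900 − 1,450 = 1,450. All other bidders lose, so their payoff is 0.

Vikram 0, Dave 0, Caleb 0, Kai 0, Paulo 1,450.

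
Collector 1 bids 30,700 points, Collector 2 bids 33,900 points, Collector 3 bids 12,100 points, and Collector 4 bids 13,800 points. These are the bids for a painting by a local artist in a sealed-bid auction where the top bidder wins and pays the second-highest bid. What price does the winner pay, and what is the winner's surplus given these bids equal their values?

Ordered from highest: Collector 2 33,900 points, then Collector 1 30,700 points, then Collector 4 13,800 points, then Collector 3 12,100 points.
Collector 2 is the highest bidder, so Collector 2 wins.
Under the second-price rule, the price is the second-highest bid: 30,700 points.
Surplus = 33,900 points − 30,700 points = 3,200 points.

The winner pays 30,700 points for a surplus of 3,200 points.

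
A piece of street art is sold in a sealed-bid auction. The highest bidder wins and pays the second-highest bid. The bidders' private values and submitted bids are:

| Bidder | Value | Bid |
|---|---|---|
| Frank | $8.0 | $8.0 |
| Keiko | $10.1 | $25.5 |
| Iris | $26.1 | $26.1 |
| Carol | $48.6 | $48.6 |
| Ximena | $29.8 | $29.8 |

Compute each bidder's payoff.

Sorted high to low: Carol $48.6; Ximena $29.8; Iris $26.1; Keiko $25.5; Frank $8.0.
Carol has the top bid and wins; the price is the second-highest bid, $29.8.
Carol's payoff = $48.6 − $29.8 = $18.8. All other bidders lose, so their payoff is 0.

Payoffs: Frank $0.0, Keiko $0.0, Iris $0.0, Carol $18.8, Ximena $0.0.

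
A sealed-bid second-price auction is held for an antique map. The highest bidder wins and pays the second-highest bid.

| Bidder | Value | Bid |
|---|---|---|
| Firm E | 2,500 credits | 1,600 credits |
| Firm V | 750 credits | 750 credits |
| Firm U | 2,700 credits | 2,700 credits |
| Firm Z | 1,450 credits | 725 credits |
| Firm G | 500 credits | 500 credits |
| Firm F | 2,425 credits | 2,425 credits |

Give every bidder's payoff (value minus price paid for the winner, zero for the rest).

Firm E 0 credits, Firm V 0 credits, Firm U 275 credits, Firm Z 0 credits, Firm G 0 credits, Firm F 0 credits.

Ordered from highest: Firm U 2,700 credits > Firm F 2,425 credits > Firm E 1,600 credits > Firm V 750 credits > Firm Z 725 credits > Firm G 500 credits.
Firm U has the top bid and wins; the price is the second-highest bid, 2,425 credits.
Firm U's payoff = 2,700 credits − 2,425 credits = 275 credits. All other bidders lose, so their payoff is 0.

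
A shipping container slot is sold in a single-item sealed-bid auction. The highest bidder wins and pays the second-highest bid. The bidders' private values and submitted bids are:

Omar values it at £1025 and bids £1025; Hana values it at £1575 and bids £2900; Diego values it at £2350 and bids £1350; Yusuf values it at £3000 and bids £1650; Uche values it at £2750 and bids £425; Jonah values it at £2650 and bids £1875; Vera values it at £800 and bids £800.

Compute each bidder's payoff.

Bids in descending order: Hana £2900 > Jonah £1875 > Yusuf £1650 > Diego £1350 > Omar £1025 > Vera £800 > Uche £425.
Hana has the top bid and wins; the price is the second-highest bid, £1875.
Hana's payoff = £1575 − £1875 = -£300. All other bidders lose, so their payoff is 0.

Payoffs: Omar £0, Hana -£300, Diego £0, Yusuf £0, Uche £0, Jonah £0, Vera £0.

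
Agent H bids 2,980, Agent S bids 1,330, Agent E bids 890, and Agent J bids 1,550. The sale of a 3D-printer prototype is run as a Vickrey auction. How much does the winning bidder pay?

The winner pays 1,550.

Ranking the bids: Agent H 2,980 > Agent J 1,550 > Agent S 1,330 > Agent E 890.
Agent H has the highest bid, so Agent H wins.
The second-highest bid is 1,550, so that is what Agent H pays.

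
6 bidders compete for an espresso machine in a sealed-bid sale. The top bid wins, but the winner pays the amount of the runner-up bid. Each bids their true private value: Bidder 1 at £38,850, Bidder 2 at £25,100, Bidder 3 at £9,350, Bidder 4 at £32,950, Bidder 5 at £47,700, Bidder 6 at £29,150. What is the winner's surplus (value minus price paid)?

Bids in descending order: Bidder 5 £47,700, then Bidder 1 £38,850, then Bidder 4 £32,950, then Bidder 6 £29,150, then Bidder 2 £25,100, then Bidder 3 £9,350.
Bidder 5 wins with the top bid and pays the second-highest, £38,850.
Surplus = £47,700 − £38,850 = £8,850.

Winner's surplus: £8,850.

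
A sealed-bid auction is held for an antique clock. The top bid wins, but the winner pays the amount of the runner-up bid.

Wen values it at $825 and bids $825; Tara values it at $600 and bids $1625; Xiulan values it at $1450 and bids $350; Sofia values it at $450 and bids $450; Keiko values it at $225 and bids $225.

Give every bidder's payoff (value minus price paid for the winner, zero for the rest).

Sorted high to low: Tara $1625 > Wen $825 > Sofia $450 > Xiulan $350 > Keiko $225.
Tara has the top bid and wins; the price is the second-highest bid, $825.
Tara's payoff = $600 − $825 = -$225. All other bidders lose, so their payoff is 0.

Payoffs: Wen $0, Tara -$225, Xiulan $0, Sofia $0, Keiko $0.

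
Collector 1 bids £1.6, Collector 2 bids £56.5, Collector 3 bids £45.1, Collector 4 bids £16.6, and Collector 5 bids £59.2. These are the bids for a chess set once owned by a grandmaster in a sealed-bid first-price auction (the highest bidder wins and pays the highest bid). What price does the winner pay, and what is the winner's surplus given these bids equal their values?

Ordered from highest: Collector 5 £59.2; Collector 2 £56.5; Collector 3 £45.1; Collector 4 £16.6; Collector 1 £1.6.
Collector 5 is the highest bidder, so Collector 5 wins.
Under the first-price rule, the price is the highest bid: £59.2.
Surplus = £59.2 − £59.2 = £0.0.

Price £59.2; surplus £0.0.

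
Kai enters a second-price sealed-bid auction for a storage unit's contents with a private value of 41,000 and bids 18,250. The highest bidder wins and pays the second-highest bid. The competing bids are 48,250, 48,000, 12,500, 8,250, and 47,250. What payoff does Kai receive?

0

Highest competing bid: 48,250.
Kai's bid 18,250 is not the highest, so Kai loses, pays nothing, and earns zero payoff.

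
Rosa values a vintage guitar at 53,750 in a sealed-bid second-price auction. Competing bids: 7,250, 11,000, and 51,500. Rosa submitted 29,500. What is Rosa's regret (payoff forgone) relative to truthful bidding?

Regret: 2,250.

The highest competing bid is 51,500.
Bidding truthfully at 53,750: Rosa has the top bid, wins, and pays the second-highest bid 51,500. Payoff = 53,750 − 51,500 = 2,250.
Bidding 29,500: the top bid is 51,500 (a rival), so Rosa loses. Payoff = 0.
Regret = truthful payoff − actual payoff = 2,250 − 0 = 2,250.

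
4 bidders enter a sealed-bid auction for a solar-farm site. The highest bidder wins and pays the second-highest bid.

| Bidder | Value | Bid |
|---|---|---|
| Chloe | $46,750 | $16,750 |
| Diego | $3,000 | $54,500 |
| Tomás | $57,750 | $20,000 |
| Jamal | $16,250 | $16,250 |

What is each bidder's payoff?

Chloe $0, Diego -$17,000, Tomás $0, Jamal $0.

Bids in descending order: Diego $54,500; Tomás $20,000; Chloe $16,750; Jamal $16,250.
Diego has the top bid and wins; the price is the second-highest bid, $20,000.
Diego's payoff = $3,000 − $20,000 = -$17,000. All other bidders lose, so their payoff is 0.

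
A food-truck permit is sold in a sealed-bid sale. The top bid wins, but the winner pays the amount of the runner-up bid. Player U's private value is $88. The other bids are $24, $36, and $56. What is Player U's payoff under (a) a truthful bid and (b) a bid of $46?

The highest competing bid is $56.
Bidding truthfully at $88: Player U has the top bid, wins, and pays the second-highest bid $56. Payoff = $88 − $56 = $32.
Bidding $46: the top bid is $56 (a rival), so Player U loses. Payoff = $0.
Deviating from a truthful bid can only lose payoff in a second-price auction — never gain.

(a) $32  (b) $0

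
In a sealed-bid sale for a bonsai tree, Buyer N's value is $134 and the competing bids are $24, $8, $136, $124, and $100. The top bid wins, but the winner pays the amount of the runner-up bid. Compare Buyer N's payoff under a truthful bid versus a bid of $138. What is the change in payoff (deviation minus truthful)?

The highest competing bid is $136.
Bidding truthfully at $134: the top bid is $136 (a rival), so Buyer N loses. Payoff = $0.
Bidding $138: Buyer N has the top bid, wins, and pays the second-highest bid $136. Payoff = $134 − $136 = -$2.
Change = -$2 − $0 = -$2.
This is the dominant-strategy logic: truthful bidding weakly beats any alternative.

-$2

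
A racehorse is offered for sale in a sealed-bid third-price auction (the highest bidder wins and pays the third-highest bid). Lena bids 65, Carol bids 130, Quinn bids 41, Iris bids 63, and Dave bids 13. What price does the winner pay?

Bids in descending order: Carol 130; Lena 65; Iris 63; Quinn 41; Dave 13.
Carol is the highest bidder, so Carol wins.
Under the third-price rule, the price is the third-highest bid: 63.

Price paid: 63.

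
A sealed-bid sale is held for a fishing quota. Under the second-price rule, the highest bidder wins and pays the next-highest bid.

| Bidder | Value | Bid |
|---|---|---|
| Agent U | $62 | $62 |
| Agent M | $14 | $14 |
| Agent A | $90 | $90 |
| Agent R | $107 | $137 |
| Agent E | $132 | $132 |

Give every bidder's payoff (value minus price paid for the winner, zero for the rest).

Sorted high to low: Agent R $137; Agent E $132; Agent A $90; Agent U $62; Agent M $14.
Agent R has the top bid and wins; the price is the second-highest bid, $132.
Agent R's payoff = $107 − $132 = -$25. All other bidders lose, so their payoff is 0.

Payoffs: Agent U $0, Agent M $0, Agent A $0, Agent R -$25, Agent E $0.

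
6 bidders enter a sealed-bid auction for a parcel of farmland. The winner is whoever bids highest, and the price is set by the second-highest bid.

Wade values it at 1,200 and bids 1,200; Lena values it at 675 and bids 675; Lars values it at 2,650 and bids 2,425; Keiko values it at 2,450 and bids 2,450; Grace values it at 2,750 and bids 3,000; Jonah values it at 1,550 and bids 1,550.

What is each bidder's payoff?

Wade 0, Lena 0, Lars 0, Keiko 0, Grace 300, Jonah 0.

Bids in descending order: Grace 3,000, then Keiko 2,450, then Lars 2,425, then Jonah 1,550, then Wade 1,200, then Lena 675.
Grace has the top bid and wins; the price is the second-highest bid, 2,450.
Grace's payoff = 2,750 − 2,450 = 300. All other bidders lose, so their payoff is 0.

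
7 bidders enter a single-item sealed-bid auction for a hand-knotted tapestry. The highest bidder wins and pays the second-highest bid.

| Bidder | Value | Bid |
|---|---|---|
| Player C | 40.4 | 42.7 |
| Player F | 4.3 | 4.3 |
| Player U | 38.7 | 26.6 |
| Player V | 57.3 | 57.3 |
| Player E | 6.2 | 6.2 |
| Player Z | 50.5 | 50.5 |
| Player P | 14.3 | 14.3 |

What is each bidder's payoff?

Bids in descending order: Player V 57.3; Player Z 50.5; Player C 42.7; Player U 26.6; Player P 14.3; Player E 6.2; Player F 4.3.
Player V has the top bid and wins; the price is the second-highest bid, 50.5.
Player V's payoff = 57.3 − 50.5 = 6.8. All other bidders lose, so their payoff is 0.

Player C 0.0, Player F 0.0, Player U 0.0, Player V 6.8, Player E 0.0, Player Z 0.0, Player P 0.0.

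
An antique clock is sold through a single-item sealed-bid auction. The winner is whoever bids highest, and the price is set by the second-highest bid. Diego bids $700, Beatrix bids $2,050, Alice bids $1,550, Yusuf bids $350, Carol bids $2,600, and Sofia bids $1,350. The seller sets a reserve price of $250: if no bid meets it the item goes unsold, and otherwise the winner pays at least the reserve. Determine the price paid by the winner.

Bids in descending order: Carol $2,600; Beatrix $2,050; Alice $1,550; Sofia $1,350; Diego $700; Yusuf $350.
Carol has the highest bid, so Carol wins.
The second-highest bid is $2,050, which exceeds the reserve, so that sets the price.

The winner pays $2,050.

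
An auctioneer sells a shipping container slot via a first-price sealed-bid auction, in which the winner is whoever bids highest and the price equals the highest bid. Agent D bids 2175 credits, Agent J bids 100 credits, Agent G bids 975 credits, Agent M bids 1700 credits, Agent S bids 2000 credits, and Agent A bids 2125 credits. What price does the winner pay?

2175 credits

Ordered from highest: Agent D 2175 credits; Agent A 2125 credits; Agent S 2000 credits; Agent M 1700 credits; Agent G 975 credits; Agent J 100 credits.
Agent D is the highest bidder, so Agent D wins.
Under the first-price rule, the price is the highest bid: 2175 credits.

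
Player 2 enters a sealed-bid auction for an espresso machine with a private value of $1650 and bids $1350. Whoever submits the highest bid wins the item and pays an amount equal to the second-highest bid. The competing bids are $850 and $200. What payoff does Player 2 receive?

Highest competing bid: $850.
Player 2's bid $1350 is the highest overall, so Player 2 wins and pays the second-highest bid, $850.
Payoff = value − price = $1650 − $850 = $800.

The bidder's payoff: $800.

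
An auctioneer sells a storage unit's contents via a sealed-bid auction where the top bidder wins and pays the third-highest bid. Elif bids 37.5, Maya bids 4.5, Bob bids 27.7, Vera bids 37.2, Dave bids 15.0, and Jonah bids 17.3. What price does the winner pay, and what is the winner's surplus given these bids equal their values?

The winner pays 27.7 for a surplus of 9.8.

Ordered from highest: Elif 37.5 > Vera 37.2 > Bob 27.7 > Jonah 17.3 > Dave 15.0 > Maya 4.5.
Elif is the highest bidder, so Elif wins.
Under the third-price rule, the price is the third-highest bid: 27.7.
Surplus = 37.5 − 27.7 = 9.8.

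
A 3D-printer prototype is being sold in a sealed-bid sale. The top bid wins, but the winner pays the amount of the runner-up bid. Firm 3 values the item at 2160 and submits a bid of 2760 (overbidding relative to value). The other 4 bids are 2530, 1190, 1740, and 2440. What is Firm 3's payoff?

The bidder's payoff: -370.

Highest competing bid: 2530.
Firm 3's bid 2760 is the highest overall, so Firm 3 wins and pays the second-highest bid, 2530.
Payoff = value − price = 2160 − 2530 = -370.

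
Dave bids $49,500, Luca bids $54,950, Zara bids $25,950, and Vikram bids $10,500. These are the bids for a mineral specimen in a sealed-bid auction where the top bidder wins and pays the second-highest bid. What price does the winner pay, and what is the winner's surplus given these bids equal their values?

Ordered from highest: Luca $54,950; Dave $49,500; Zara $25,950; Vikram $10,500.
Luca is the highest bidder, so Luca wins.
Under the second-price rule, the price is the second-highest bid: $49,500.
Surplus = $54,950 − $49,500 = $5,450.

Price $49,500; surplus $5,450.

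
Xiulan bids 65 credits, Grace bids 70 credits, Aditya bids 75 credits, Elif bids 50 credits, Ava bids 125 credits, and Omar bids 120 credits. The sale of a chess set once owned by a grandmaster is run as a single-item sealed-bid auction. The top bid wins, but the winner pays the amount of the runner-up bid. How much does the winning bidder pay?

The winner pays 120 credits.

Bids in descending order: Ava 125 credits, then Omar 120 credits, then Aditya 75 credits, then Grace 70 credits, then Xiulan 65 credits, then Elif 50 credits.
Ava has the highest bid, so Ava wins.
The second-highest bid is 120 credits, so that is what Ava pays.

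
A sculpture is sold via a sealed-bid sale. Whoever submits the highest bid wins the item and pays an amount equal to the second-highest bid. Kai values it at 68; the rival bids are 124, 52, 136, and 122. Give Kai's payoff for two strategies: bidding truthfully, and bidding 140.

The highest competing bid is 136.
Bidding truthfully at 68: the top bid is 136 (a rival), so Kai loses. Payoff = 0.
Bidding 140: Kai has the top bid, wins, and pays the second-highest bid 136. Payoff = 68 − 136 = -68.

(a) 0  (b) -68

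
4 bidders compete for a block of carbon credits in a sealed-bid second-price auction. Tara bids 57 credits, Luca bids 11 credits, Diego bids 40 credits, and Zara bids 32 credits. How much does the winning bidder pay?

40 credits

Sorted high to low: Tara 57 credits, then Diego 40 credits, then Zara 32 credits, then Luca 11 credits.
Tara has the highest bid, so Tara wins.
The second-highest bid is 40 credits, so that is what Tara pays.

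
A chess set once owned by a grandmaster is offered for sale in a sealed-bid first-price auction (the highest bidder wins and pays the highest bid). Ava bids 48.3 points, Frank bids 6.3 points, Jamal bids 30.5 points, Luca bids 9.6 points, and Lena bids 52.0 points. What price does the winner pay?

52.0 points

Ranking the bids: Lena 52.0 points; Ava 48.3 points; Jamal 30.5 points; Luca 9.6 points; Frank 6.3 points.
Lena is the highest bidder, so Lena wins.
Under the first-price rule, the price is the highest bid: 52.0 points.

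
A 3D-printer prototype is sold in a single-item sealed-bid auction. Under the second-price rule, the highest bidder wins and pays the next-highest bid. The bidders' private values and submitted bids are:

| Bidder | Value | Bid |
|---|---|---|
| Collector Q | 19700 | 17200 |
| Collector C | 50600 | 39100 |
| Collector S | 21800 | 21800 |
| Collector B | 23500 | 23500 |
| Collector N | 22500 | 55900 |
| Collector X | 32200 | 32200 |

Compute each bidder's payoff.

Payoffs: Collector Q 0, Collector C 0, Collector S 0, Collector B 0, Collector N -16600, Collector X 0.

Ordered from highest: Collector N 55900, then Collector C 39100, then Collector X 32200, then Collector B 23500, then Collector S 21800, then Collector Q 17200.
Collector N has the top bid and wins; the price is the second-highest bid, 39100.
Collector N's payoff = 22500 − 39100 = -16600. All other bidders lose, so their payoff is 0.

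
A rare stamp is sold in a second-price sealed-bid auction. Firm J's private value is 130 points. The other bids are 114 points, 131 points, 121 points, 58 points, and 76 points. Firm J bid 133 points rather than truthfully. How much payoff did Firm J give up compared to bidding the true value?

Regret: 1 points.

The highest competing bid is 131 points.
Bidding truthfully at 130 points: the top bid is 131 points (a rival), so Firm J loses. Payoff = 0 points.
Bidding 133 points: Firm J has the top bid, wins, and pays the second-highest bid 131 points. Payoff = 130 points − 131 points = -1 points.
Regret = truthful payoff − actual payoff = 0 points − -1 points = 1 points.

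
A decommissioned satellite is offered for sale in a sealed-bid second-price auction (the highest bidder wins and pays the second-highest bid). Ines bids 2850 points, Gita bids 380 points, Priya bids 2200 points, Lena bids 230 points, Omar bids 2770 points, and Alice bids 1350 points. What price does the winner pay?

2770 points

Sorted high to low: Ines 2850 points, then Omar 2770 points, then Priya 2200 points, then Alice 1350 points, then Gita 380 points, then Lena 230 points.
Ines is the highest bidder, so Ines wins.
Under the second-price rule, the price is the second-highest bid: 2770 points.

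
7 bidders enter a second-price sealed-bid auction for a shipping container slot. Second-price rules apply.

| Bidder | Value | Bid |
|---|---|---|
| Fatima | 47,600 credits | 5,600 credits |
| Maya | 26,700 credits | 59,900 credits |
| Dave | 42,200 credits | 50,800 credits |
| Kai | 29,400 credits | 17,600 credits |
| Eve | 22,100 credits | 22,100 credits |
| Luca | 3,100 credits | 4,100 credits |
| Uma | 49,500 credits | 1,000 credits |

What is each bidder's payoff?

Fatima 0 credits, Maya -24,100 credits, Dave 0 credits, Kai 0 credits, Eve 0 credits, Luca 0 credits, Uma 0 credits.

Ranking the bids: Maya 59,900 credits > Dave 50,800 credits > Eve 22,100 credits > Kai 17,600 credits > Fatima 5,600 credits > Luca 4,100 credits > Uma 1,000 credits.
Maya has the top bid and wins; the price is the second-highest bid, 50,800 credits.
Maya's payoff = 26,700 credits − 50,800 credits = -24,100 credits. All other bidders lose, so their payoff is 0.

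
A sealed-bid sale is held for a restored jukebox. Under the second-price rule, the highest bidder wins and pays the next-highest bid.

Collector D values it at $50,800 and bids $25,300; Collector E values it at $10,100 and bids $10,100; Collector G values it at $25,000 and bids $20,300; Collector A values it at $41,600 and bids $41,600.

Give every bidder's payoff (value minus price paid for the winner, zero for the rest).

Payoffs: Collector D $0, Collector E $0, Collector G $0, Collector A $16,300.

Bids in descending order: Collector A $41,600; Collector D $25,300; Collector G $20,300; Collector E $10,100.
Collector A has the top bid and wins; the price is the second-highest bid, $25,300.
Collector A's payoff = $41,600 − $25,300 = $16,300. All other bidders lose, so their payoff is 0.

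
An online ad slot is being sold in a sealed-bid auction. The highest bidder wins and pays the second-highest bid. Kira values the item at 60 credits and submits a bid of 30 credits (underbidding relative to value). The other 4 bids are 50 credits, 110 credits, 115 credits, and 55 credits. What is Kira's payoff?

Highest competing bid: 115 credits.
Kira's bid 30 credits is not the highest, so Kira loses, pays nothing, and earns zero payoff.

Kira's payoff: 0 credits.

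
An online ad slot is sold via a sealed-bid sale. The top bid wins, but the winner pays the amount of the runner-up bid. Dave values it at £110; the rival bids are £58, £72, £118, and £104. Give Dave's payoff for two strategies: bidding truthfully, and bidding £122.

The highest competing bid is £118.
Bidding truthfully at £110: the top bid is £118 (a rival), so Dave loses. Payoff = £0.
Bidding £122: Dave has the top bid, wins, and pays the second-highest bid £118. Payoff = £110 − £118 = -£8.
Deviating from a truthful bid can only lose payoff in a second-price auction — never gain.

(a) £0  (b) -£8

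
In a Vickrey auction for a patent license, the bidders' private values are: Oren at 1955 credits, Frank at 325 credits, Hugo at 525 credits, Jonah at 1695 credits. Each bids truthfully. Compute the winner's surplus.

260 credits

Ordered from highest: Oren 1955 credits; Jonah 1695 credits; Hugo 525 credits; Frank 325 credits.
Oren wins with the top bid and pays the second-highest, 1695 credits.
Surplus = 1955 credits − 1695 credits = 260 credits.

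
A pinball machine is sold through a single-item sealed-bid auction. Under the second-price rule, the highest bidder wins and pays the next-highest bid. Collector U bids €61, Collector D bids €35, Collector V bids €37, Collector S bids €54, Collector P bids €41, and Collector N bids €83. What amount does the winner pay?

€61

Ordered from highest: Collector N €83 > Collector U €61 > Collector S €54 > Collector P €41 > Collector V €37 > Collector D €35.
Collector N has the highest bid, so Collector N wins.
The second-highest bid is €61, so that is what Collector N pays.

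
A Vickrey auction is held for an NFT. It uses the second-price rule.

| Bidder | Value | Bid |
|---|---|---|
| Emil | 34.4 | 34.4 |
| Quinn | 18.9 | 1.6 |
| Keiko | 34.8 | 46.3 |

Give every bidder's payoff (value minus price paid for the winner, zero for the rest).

Emil 0.0, Quinn 0.0, Keiko 0.4.

Ordered from highest: Keiko 46.3 > Emil 34.4 > Quinn 1.6.
Keiko has the top bid and wins; the price is the second-highest bid, 34.4.
Keiko's payoff = 34.8 − 34.4 = 0.4. All other bidders lose, so their payoff is 0.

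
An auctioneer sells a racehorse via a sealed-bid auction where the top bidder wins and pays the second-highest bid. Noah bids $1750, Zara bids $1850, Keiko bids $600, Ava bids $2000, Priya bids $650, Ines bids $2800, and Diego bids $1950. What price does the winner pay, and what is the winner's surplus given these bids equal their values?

Ordered from highest: Ines $2800, then Ava $2000, then Diego $1950, then Zara $1850, then Noah $1750, then Priya $650, then Keiko $600.
Ines is the highest bidder, so Ines wins.
Under the second-price rule, the price is the second-highest bid: $2000.
Surplus = $2800 − $2000 = $800.

The winner pays $2000 for a surplus of $800.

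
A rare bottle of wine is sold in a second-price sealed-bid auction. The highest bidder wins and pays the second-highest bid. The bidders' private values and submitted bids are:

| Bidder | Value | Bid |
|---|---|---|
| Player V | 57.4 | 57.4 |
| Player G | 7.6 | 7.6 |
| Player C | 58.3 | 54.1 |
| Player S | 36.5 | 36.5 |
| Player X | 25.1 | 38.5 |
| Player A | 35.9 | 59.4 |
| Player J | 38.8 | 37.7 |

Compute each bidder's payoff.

Sorted high to low: Player A 59.4 > Player V 57.4 > Player C 54.1 > Player X 38.5 > Player J 37.7 > Player S 36.5 > Player G 7.6.
Player A has the top bid and wins; the price is the second-highest bid, 57.4.
Player A's payoff = 35.9 − 57.4 = -21.5. All other bidders lose, so their payoff is 0.

Player V 0.0, Player G 0.0, Player C 0.0, Player S 0.0, Player X 0.0, Player A -21.5, Player J 0.0.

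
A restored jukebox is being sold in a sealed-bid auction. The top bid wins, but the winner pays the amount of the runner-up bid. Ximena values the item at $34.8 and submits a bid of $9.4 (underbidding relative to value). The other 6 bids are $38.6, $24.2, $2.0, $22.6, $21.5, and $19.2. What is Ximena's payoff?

Ximena's payoff: $0.0.

Highest competing bid: $38.6.
Ximena's bid $9.4 is not the highest, so Ximena loses, pays nothing, and earns zero payoff.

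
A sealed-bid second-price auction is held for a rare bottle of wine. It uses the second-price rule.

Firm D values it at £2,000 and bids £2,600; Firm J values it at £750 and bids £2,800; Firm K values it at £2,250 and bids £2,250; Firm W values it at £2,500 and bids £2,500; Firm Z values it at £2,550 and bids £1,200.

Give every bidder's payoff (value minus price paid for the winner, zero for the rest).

Sorted high to low: Firm J £2,800, then Firm D £2,600, then Firm W £2,500, then Firm K £2,250, then Firm Z £1,200.
Firm J has the top bid and wins; the price is the second-highest bid, £2,600.
Firm J's payoff = £750 − £2,600 = -£1,850. All other bidders lose, so their payoff is 0.

Firm D £0, Firm J -£1,850, Firm K £0, Firm W £0, Firm Z £0.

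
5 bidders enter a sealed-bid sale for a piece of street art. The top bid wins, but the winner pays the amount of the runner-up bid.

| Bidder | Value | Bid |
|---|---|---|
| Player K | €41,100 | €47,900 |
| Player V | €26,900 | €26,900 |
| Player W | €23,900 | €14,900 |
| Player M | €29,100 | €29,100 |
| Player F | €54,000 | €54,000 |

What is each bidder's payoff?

Ranking the bids: Player F €54,000, then Player K €47,900, then Player M €29,100, then Player V €26,900, then Player W €14,900.
Player F has the top bid and wins; the price is the second-highest bid, €47,900.
Player F's payoff = €54,000 − €47,900 = €6,100. All other bidders lose, so their payoff is 0.

Payoffs: Player K €0, Player V €0, Player W €0, Player M €0, Player F €6,100.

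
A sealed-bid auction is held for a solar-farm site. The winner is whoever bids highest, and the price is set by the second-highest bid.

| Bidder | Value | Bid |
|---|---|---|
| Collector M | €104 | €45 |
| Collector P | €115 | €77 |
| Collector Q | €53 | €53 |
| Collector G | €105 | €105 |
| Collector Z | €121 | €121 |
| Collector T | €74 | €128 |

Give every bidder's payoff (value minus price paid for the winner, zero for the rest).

Ranking the bids: Collector T €128; Collector Z €121; Collector G €105; Collector P €77; Collector Q €53; Collector M €45.
Collector T has the top bid and wins; the price is the second-highest bid, €121.
Collector T's payoff = €74 − €121 = -€47. All other bidders lose, so their payoff is 0.

Payoffs: Collector M €0, Collector P €0, Collector Q €0, Collector G €0, Collector Z €0, Collector T -€47.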